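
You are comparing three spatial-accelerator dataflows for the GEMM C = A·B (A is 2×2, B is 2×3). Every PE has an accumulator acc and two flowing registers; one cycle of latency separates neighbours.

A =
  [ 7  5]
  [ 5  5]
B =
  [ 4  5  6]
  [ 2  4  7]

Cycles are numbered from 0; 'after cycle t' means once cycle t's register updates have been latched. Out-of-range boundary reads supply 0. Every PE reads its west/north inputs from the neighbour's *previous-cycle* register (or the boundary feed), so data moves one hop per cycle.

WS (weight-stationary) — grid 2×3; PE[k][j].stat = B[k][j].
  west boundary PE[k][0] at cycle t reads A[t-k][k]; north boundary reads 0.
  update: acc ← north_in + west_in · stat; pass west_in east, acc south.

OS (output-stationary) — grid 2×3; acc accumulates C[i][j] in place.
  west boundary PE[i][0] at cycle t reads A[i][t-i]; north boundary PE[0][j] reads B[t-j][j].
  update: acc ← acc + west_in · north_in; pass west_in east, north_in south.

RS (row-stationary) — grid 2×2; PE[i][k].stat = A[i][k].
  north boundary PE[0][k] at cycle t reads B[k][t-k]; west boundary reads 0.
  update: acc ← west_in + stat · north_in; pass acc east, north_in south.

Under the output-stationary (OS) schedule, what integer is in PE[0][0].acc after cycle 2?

OS 2×3: PE[0][0] cycle-by-cycle (with neighbour feeds):
  [0] (0,0) acc=28 (h:7 v:4)
  [1] (0,0) acc=38 (h:5 v:2)
  [2] (0,0) acc=38 (h:0 v:0)

PE[0][0].acc = 38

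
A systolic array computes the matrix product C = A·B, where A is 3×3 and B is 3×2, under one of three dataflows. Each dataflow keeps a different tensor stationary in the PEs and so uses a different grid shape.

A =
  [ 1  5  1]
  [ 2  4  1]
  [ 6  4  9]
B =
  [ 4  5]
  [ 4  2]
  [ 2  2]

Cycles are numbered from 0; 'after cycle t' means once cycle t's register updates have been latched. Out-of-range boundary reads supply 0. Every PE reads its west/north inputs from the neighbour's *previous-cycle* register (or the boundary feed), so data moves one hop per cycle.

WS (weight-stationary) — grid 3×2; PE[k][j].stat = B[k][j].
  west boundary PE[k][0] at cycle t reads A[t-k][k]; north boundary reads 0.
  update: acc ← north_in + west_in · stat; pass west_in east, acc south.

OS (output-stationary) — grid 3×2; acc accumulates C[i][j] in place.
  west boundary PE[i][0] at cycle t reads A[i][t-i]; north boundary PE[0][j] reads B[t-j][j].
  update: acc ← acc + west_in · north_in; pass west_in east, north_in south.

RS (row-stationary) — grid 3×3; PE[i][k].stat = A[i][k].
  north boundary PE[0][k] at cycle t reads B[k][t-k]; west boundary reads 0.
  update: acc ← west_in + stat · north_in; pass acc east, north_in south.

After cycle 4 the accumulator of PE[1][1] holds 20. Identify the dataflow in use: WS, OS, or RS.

WS (3×2 grid), PE[1][1]:
  @0  [1,1]  acc 0  |  →0  ↓0
  @1  [1,1]  acc 0  |  →0  ↓0
  @2  [1,1]  acc 15  |  →5  ↓15
  @3  [1,1]  acc 18  |  →4  ↓18
  @4  [1,1]  acc 38  |  →4  ↓38
OS (3×2 grid), PE[1][1]:
  @0  [1,1]  acc 0  |  →0  ↓0
  @1  [1,1]  acc 0  |  →0  ↓0
  @2  [1,1]  acc 10  |  →2  ↓5
  @3  [1,1]  acc 18  |  →4  ↓2
  @4  [1,1]  acc 20  |  →1  ↓2
RS (3×3 grid), PE[1][1]:
  @0  [1,1]  acc 0  |  →0  ↓0
  @1  [1,1]  acc 0  |  →0  ↓0
  @2  [1,1]  acc 24  |  →24  ↓4
  @3  [1,1]  acc 18  |  →18  ↓2
  @4  [1,1]  acc 0  |  →0  ↓0

dataflow = OS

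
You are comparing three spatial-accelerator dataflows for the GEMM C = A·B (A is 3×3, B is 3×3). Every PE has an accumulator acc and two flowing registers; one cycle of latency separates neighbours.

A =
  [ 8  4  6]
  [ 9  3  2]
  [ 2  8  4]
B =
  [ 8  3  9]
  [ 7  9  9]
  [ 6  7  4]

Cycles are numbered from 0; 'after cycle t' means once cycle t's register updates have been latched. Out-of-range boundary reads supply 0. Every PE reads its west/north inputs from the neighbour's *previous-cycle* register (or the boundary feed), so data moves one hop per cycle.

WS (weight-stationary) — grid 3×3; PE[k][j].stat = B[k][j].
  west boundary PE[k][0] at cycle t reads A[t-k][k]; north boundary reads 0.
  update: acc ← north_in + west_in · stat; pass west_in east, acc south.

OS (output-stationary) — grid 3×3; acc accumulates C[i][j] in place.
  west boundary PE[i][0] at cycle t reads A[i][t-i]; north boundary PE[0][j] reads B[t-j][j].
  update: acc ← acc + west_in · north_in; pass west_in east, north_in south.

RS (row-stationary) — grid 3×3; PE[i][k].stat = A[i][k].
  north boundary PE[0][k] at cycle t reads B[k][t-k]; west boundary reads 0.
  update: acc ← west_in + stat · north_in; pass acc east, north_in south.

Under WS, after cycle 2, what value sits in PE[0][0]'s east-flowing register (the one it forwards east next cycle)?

WS 3×3: PE[0][0] cycle-by-cycle (with neighbour feeds):
  0: (0,0).acc=64  regs=<8,64>
  1: (0,0).acc=72  regs=<9,72>
  2: (0,0).acc=16  regs=<2,16>

register = 2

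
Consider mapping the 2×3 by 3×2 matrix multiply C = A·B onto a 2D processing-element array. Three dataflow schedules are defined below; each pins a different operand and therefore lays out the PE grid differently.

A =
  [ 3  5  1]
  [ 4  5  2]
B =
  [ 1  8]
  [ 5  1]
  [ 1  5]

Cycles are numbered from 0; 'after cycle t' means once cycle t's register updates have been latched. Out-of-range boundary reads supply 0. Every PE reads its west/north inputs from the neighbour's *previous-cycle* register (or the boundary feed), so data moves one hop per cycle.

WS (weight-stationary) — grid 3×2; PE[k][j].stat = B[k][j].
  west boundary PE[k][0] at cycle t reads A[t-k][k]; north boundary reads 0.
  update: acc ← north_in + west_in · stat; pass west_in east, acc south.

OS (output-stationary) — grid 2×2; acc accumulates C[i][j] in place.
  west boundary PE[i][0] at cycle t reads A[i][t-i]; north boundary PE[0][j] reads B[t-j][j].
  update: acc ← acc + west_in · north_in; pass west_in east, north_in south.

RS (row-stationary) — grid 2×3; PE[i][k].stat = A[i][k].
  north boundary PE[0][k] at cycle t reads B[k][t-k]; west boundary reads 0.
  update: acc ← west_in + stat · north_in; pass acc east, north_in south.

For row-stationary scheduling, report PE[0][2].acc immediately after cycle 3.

Tracing RS — 2×3 array, target PE[0][2]:
  @0  [0,1]  acc 0  |  →0  ↓0
  @0  [0,2]  acc 0  |  →0  ↓0
  @1  [0,1]  acc 28  |  →28  ↓5
  @1  [0,2]  acc 0  |  →0  ↓0
  @2  [0,1]  acc 29  |  →29  ↓1
  @2  [0,2]  acc 29  |  →29  ↓1
  @3  [0,1]  acc 0  |  →0  ↓0
  @3  [0,2]  acc 34  |  →34  ↓5

PE[0][2].acc = 34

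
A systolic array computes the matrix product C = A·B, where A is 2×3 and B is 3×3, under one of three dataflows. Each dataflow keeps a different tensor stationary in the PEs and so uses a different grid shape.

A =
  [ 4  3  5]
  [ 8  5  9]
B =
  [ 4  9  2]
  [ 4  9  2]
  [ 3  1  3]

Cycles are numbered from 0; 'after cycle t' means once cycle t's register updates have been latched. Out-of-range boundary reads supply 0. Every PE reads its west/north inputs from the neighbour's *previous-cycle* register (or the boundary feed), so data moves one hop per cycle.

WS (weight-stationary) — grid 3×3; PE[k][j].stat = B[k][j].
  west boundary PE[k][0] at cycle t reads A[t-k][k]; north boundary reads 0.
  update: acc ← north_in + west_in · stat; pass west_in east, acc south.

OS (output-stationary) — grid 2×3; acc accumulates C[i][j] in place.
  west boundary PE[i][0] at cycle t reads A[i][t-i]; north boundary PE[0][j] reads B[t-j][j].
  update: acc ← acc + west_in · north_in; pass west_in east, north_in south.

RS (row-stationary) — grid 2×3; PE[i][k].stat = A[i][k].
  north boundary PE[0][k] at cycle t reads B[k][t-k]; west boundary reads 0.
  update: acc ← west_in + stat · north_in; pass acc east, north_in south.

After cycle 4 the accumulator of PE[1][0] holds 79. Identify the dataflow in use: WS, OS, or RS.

dataflow = OS

— WS: 3×3; PE[1][0] trace:
  step 0 · PE1,0: acc=0; fwd→0 fwd↓0
  step 1 · PE1,0: acc=28; fwd→3 fwd↓28
  step 2 · PE1,0: acc=52; fwd→5 fwd↓52
  step 3 · PE1,0: acc=0; fwd→0 fwd↓0
  step 4 · PE1,0: acc=0; fwd→0 fwd↓0
— OS: 2×3; PE[1][0] trace:
  step 0 · PE1,0: acc=0; fwd→0 fwd↓0
  step 1 · PE1,0: acc=32; fwd→8 fwd↓4
  step 2 · PE1,0: acc=52; fwd→5 fwd↓4
  step 3 · PE1,0: acc=79; fwd→9 fwd↓3
  step 4 · PE1,0: acc=79; fwd→0 fwd↓0
— RS: 2×3; PE[1][0] trace:
  step 0 · PE1,0: acc=0; fwd→0 fwd↓0
  step 1 · PE1,0: acc=32; fwd→32 fwd↓4
  step 2 · PE1,0: acc=72; fwd→72 fwd↓9
  step 3 · PE1,0: acc=16; fwd→16 fwd↓2
  step 4 · PE1,0: acc=0; fwd→0 fwd↓0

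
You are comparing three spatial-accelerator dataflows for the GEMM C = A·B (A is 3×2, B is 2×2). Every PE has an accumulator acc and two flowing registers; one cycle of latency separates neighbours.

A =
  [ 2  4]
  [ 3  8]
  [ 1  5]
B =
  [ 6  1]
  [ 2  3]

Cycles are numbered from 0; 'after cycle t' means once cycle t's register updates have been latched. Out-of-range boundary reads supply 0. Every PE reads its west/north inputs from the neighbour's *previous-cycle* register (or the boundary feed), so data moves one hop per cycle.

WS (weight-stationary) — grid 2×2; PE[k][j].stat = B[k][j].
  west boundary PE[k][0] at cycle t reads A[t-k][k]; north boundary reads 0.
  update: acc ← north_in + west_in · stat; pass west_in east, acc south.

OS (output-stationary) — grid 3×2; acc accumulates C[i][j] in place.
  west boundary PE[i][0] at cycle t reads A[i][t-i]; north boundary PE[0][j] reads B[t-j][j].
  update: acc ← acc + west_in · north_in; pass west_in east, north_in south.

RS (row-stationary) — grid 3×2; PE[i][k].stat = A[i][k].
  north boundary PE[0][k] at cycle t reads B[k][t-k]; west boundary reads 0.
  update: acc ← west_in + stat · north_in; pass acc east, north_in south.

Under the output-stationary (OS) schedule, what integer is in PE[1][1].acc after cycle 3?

OS on a 3×2 grid — tracing PE[1][1] and its feeders:
  0: (0,1).acc=0  regs=<0,0>
  0: (1,0).acc=0  regs=<0,0>
  0: (1,1).acc=0  regs=<0,0>
  1: (0,1).acc=2  regs=<2,1>
  1: (1,0).acc=18  regs=<3,6>
  1: (1,1).acc=0  regs=<0,0>
  2: (0,1).acc=14  regs=<4,3>
  2: (1,0).acc=34  regs=<8,2>
  2: (1,1).acc=3  regs=<3,1>
  3: (0,1).acc=14  regs=<0,0>
  3: (1,0).acc=34  regs=<0,0>
  3: (1,1).acc=27  regs=<8,3>

PE[1][1].acc = 27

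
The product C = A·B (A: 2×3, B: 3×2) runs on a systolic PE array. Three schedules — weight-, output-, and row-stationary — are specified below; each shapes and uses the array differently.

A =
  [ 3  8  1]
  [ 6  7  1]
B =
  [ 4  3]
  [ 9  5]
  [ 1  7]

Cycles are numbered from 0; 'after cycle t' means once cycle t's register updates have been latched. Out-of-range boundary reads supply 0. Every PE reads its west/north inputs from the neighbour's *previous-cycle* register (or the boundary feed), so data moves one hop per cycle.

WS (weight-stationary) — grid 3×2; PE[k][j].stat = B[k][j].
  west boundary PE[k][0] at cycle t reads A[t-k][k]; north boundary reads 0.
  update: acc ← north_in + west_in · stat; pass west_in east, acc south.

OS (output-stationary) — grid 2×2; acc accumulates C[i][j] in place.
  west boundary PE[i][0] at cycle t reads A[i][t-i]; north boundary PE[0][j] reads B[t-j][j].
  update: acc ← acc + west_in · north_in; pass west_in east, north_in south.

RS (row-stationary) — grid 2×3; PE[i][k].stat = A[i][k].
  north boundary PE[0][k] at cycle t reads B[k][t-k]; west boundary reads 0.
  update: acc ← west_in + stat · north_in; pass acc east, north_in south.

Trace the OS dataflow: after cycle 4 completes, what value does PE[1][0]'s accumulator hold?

PE[1][0].acc = 88

OS 2×2: PE[1][0] cycle-by-cycle (with neighbour feeds):
  [0] (0,0) acc=12 (h:3 v:4)
  [0] (1,0) acc=0 (h:0 v:0)
  [1] (0,0) acc=84 (h:8 v:9)
  [1] (1,0) acc=24 (h:6 v:4)
  [2] (0,0) acc=85 (h:1 v:1)
  [2] (1,0) acc=87 (h:7 v:9)
  [3] (0,0) acc=85 (h:0 v:0)
  [3] (1,0) acc=88 (h:1 v:1)
  [4] (0,0) acc=85 (h:0 v:0)
  [4] (1,0) acc=88 (h:0 v:0)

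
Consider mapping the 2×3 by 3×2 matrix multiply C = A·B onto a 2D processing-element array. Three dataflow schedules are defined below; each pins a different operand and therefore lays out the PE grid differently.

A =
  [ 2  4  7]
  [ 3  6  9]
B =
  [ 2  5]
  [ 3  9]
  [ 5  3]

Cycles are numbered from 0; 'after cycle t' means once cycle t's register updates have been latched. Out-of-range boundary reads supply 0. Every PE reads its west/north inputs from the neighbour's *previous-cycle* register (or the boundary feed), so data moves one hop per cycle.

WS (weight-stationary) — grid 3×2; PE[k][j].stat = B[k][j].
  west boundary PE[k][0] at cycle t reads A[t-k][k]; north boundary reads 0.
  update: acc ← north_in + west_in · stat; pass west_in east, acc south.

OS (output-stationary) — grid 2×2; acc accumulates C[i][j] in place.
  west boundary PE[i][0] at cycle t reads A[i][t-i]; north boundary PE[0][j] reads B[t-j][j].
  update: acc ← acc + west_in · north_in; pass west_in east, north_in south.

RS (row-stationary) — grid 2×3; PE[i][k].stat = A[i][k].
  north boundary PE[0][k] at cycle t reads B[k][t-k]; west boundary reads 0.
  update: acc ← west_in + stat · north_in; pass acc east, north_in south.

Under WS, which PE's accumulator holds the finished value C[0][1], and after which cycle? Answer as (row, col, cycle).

(row, col, cycle) = (2, 1, 3)

WS: C[0][1] accumulates in PE[2][1]:
  0: (2,1).acc=0  regs=<0,0>
  1: (2,1).acc=0  regs=<0,0>
  2: (2,1).acc=0  regs=<0,0>
  3: (2,1).acc=67  regs=<7,67>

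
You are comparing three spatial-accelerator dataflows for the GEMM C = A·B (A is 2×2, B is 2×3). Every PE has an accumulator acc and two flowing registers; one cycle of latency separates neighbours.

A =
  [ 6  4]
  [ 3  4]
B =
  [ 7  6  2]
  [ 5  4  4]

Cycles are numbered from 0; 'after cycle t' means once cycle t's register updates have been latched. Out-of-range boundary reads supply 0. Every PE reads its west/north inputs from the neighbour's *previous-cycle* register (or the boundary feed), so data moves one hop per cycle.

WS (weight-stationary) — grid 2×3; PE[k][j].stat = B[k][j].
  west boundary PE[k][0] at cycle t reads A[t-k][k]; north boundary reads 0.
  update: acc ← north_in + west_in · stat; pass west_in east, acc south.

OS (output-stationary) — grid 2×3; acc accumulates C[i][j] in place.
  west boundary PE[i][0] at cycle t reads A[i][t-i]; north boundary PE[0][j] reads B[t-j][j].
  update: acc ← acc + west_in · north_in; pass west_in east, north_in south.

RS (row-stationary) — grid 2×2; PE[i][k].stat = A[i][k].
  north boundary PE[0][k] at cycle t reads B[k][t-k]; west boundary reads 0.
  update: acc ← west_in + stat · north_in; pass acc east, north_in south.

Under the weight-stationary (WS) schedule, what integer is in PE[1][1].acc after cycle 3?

PE[1][1].acc = 34

Tracing WS — 2×3 array, target PE[1][1]:
  0: (0,1).acc=0  regs=<0,0>
  0: (1,0).acc=0  regs=<0,0>
  0: (1,1).acc=0  regs=<0,0>
  1: (0,1).acc=36  regs=<6,36>
  1: (1,0).acc=62  regs=<4,62>
  1: (1,1).acc=0  regs=<0,0>
  2: (0,1).acc=18  regs=<3,18>
  2: (1,0).acc=41  regs=<4,41>
  2: (1,1).acc=52  regs=<4,52>
  3: (0,1).acc=0  regs=<0,0>
  3: (1,0).acc=0  regs=<0,0>
  3: (1,1).acc=34  regs=<4,34>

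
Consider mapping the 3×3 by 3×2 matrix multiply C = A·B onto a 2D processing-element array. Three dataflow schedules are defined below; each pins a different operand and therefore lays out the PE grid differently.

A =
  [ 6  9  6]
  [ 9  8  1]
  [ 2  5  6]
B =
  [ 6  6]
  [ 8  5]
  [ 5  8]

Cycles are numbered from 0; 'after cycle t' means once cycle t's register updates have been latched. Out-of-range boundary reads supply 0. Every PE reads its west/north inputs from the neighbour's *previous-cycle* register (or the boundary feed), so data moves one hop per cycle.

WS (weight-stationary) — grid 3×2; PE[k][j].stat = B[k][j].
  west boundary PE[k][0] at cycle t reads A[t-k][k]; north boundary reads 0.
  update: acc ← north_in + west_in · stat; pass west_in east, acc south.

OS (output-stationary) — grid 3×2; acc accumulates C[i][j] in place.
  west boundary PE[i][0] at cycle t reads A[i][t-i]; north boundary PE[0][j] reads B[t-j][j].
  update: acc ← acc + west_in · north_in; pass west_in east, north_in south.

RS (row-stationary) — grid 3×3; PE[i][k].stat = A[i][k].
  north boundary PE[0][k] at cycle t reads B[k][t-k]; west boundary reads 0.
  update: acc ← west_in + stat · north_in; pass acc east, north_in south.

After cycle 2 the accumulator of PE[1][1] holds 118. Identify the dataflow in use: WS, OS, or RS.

dataflow = RS

Under WS (3×2), PE[1][1]:
  after 0 — PE[1][1] acc=0, pass-E 0, pass-S 0
  after 1 — PE[1][1] acc=0, pass-E 0, pass-S 0
  after 2 — PE[1][1] acc=81, pass-E 9, pass-S 81
Under OS (3×2), PE[1][1]:
  after 0 — PE[1][1] acc=0, pass-E 0, pass-S 0
  after 1 — PE[1][1] acc=0, pass-E 0, pass-S 0
  after 2 — PE[1][1] acc=54, pass-E 9, pass-S 6
Under RS (3×3), PE[1][1]:
  after 0 — PE[1][1] acc=0, pass-E 0, pass-S 0
  after 1 — PE[1][1] acc=0, pass-E 0, pass-S 0
  after 2 — PE[1][1] acc=118, pass-E 118, pass-S 8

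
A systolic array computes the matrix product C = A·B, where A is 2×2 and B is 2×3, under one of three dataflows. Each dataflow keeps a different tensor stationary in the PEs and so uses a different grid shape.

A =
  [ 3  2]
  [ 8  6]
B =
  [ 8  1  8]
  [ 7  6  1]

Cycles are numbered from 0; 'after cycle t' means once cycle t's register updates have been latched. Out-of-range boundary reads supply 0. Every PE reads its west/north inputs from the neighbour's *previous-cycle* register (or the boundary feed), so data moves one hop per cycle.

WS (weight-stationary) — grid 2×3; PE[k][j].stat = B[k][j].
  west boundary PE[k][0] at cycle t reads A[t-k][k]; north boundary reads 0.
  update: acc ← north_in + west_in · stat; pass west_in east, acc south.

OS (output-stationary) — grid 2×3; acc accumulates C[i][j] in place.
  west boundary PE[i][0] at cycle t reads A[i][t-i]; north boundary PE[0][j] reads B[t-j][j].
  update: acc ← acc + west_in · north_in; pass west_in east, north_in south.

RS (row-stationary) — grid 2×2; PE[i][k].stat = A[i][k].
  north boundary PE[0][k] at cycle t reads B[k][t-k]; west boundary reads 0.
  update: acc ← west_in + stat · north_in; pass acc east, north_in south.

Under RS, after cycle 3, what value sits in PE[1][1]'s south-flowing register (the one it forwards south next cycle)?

Tracing RS — 2×2 array, target PE[1][1]:
  after 0 — PE[0][1] acc=0, pass-E 0, pass-S 0
  after 0 — PE[1][0] acc=0, pass-E 0, pass-S 0
  after 0 — PE[1][1] acc=0, pass-E 0, pass-S 0
  after 1 — PE[0][1] acc=38, pass-E 38, pass-S 7
  after 1 — PE[1][0] acc=64, pass-E 64, pass-S 8
  after 1 — PE[1][1] acc=0, pass-E 0, pass-S 0
  after 2 — PE[0][1] acc=15, pass-E 15, pass-S 6
  after 2 — PE[1][0] acc=8, pass-E 8, pass-S 1
  after 2 — PE[1][1] acc=106, pass-E 106, pass-S 7
  after 3 — PE[0][1] acc=26, pass-E 26, pass-S 1
  after 3 — PE[1][0] acc=64, pass-E 64, pass-S 8
  after 3 — PE[1][1] acc=44, pass-E 44, pass-S 6

register = 6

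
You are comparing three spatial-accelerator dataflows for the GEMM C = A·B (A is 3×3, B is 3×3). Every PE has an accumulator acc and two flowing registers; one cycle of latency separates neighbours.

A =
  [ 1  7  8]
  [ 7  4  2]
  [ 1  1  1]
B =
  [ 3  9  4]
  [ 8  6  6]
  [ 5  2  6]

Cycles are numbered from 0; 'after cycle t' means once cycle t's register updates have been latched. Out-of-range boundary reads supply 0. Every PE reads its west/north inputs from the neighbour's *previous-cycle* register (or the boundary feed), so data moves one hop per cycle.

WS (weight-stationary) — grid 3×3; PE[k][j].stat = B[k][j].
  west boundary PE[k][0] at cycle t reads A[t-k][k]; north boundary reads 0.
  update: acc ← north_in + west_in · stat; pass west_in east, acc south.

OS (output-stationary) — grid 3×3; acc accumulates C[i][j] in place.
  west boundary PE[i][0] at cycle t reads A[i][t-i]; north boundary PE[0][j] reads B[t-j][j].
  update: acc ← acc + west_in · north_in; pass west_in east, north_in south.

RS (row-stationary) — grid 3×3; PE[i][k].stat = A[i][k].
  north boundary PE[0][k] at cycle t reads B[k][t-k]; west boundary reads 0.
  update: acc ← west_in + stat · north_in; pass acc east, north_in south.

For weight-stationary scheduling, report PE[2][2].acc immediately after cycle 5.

WS on a 3×3 grid — tracing PE[2][2] and its feeders:
  t=0 PE[1][2]: acc=0 h=0 v=0
  t=0 PE[2][1]: acc=0 h=0 v=0
  t=0 PE[2][2]: acc=0 h=0 v=0
  t=1 PE[1][2]: acc=0 h=0 v=0
  t=1 PE[2][1]: acc=0 h=0 v=0
  t=1 PE[2][2]: acc=0 h=0 v=0
  t=2 PE[1][2]: acc=0 h=0 v=0
  t=2 PE[2][1]: acc=0 h=0 v=0
  t=2 PE[2][2]: acc=0 h=0 v=0
  t=3 PE[1][2]: acc=46 h=7 v=46
  t=3 PE[2][1]: acc=67 h=8 v=67
  t=3 PE[2][2]: acc=0 h=0 v=0
  t=4 PE[1][2]: acc=52 h=4 v=52
  t=4 PE[2][1]: acc=91 h=2 v=91
  t=4 PE[2][2]: acc=94 h=8 v=94
  t=5 PE[1][2]: acc=10 h=1 v=10
  t=5 PE[2][1]: acc=17 h=1 v=17
  t=5 PE[2][2]: acc=64 h=2 v=64

PE[2][2].acc = 64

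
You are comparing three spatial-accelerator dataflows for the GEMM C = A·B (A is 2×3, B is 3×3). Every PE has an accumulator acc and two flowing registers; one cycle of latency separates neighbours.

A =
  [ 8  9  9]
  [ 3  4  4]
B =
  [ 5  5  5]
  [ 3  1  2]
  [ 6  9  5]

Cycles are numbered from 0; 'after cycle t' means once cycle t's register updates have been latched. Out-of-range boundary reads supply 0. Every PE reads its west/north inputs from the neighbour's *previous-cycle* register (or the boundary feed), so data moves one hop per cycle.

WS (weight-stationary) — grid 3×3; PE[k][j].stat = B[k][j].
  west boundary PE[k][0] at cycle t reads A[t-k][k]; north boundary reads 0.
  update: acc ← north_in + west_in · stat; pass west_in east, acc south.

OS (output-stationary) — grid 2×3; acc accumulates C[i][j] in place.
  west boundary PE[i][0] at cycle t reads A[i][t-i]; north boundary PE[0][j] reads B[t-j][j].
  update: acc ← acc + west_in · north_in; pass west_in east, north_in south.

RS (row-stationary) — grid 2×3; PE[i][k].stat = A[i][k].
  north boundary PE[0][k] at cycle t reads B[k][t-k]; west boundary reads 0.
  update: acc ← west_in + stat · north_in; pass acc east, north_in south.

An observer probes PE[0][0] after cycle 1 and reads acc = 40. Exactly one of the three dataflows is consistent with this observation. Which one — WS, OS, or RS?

Under WS (3×3), PE[0][0]:
  after 0 — PE[0][0] acc=40, pass-E 8, pass-S 40
  after 1 — PE[0][0] acc=15, pass-E 3, pass-S 15
Under OS (2×3), PE[0][0]:
  after 0 — PE[0][0] acc=40, pass-E 8, pass-S 5
  after 1 — PE[0][0] acc=67, pass-E 9, pass-S 3
Under RS (2×3), PE[0][0]:
  after 0 — PE[0][0] acc=40, pass-E 40, pass-S 5
  after 1 — PE[0][0] acc=40, pass-E 40, pass-S 5

dataflow = RS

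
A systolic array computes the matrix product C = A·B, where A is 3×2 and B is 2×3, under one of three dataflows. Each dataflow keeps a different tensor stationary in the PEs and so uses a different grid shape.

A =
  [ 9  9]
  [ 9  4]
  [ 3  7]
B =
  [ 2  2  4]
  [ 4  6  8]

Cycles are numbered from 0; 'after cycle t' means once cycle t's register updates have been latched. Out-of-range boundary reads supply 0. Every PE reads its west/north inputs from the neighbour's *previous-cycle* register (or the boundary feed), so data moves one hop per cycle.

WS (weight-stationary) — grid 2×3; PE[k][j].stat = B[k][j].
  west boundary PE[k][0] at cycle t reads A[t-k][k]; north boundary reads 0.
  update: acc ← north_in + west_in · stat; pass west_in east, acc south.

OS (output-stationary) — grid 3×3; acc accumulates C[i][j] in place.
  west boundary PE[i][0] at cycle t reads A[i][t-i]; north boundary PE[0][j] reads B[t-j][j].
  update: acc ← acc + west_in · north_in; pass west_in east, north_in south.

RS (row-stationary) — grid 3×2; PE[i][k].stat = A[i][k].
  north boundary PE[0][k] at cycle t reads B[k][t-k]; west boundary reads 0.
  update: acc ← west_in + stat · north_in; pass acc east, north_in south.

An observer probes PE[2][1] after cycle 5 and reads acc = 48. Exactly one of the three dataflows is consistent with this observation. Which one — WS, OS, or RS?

dataflow = OS

WS (2×3): PE[2][1] does not exist.
Under OS (3×3), PE[2][1]:
  t=0 PE[2][1]: acc=0 h=0 v=0
  t=1 PE[2][1]: acc=0 h=0 v=0
  t=2 PE[2][1]: acc=0 h=0 v=0
  t=3 PE[2][1]: acc=6 h=3 v=2
  t=4 PE[2][1]: acc=48 h=7 v=6
  t=5 PE[2][1]: acc=48 h=0 v=0
Under RS (3×2), PE[2][1]:
  t=0 PE[2][1]: acc=0 h=0 v=0
  t=1 PE[2][1]: acc=0 h=0 v=0
  t=2 PE[2][1]: acc=0 h=0 v=0
  t=3 PE[2][1]: acc=34 h=34 v=4
  t=4 PE[2][1]: acc=48 h=48 v=6
  t=5 PE[2][1]: acc=68 h=68 v=8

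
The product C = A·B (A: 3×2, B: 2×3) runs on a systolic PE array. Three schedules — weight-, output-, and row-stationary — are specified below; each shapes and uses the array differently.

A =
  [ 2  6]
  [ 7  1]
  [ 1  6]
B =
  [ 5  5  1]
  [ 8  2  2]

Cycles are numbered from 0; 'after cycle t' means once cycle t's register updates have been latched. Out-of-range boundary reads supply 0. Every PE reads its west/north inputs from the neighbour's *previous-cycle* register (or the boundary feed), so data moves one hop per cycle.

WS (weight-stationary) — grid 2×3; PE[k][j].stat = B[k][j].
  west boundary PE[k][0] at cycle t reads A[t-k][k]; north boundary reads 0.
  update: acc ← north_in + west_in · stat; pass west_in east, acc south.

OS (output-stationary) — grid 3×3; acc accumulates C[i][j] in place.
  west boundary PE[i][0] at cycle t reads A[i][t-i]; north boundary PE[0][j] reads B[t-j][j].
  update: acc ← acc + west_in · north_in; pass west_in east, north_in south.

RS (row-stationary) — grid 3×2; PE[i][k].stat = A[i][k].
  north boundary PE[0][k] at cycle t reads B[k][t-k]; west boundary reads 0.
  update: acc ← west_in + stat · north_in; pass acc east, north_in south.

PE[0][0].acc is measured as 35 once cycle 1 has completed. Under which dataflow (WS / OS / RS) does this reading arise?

WS [2×3] PE[0][0] across cycles:
  step 0 · PE0,0: acc=10; fwd→2 fwd↓10
  step 1 · PE0,0: acc=35; fwd→7 fwd↓35
OS [3×3] PE[0][0] across cycles:
  step 0 · PE0,0: acc=10; fwd→2 fwd↓5
  step 1 · PE0,0: acc=58; fwd→6 fwd↓8
RS [3×2] PE[0][0] across cycles:
  step 0 · PE0,0: acc=10; fwd→10 fwd↓5
  step 1 · PE0,0: acc=10; fwd→10 fwd↓5

dataflow = WS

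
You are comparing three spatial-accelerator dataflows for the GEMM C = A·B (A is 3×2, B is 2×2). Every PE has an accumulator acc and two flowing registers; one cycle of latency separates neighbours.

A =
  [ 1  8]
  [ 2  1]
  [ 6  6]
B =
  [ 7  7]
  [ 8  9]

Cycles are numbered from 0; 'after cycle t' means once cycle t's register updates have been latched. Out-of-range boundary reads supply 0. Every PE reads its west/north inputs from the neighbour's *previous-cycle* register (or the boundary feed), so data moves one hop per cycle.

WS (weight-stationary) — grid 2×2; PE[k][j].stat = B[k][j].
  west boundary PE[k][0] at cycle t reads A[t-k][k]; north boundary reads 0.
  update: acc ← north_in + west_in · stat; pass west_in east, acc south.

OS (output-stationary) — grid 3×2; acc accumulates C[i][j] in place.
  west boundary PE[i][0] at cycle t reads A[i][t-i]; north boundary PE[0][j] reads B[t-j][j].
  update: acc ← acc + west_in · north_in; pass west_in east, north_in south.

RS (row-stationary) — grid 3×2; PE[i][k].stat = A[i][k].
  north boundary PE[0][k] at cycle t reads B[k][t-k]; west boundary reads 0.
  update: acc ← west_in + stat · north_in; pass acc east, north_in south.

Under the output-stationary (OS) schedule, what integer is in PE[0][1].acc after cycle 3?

PE[0][1].acc = 79

OS (3×2). Following PE[0][1] plus its west/north inputs:
  @0  [0,0]  acc 7  |  →1  ↓7
  @0  [0,1]  acc 0  |  →0  ↓0
  @1  [0,0]  acc 71  |  →8  ↓8
  @1  [0,1]  acc 7  |  →1  ↓7
  @2  [0,0]  acc 71  |  →0  ↓0
  @2  [0,1]  acc 79  |  →8  ↓9
  @3  [0,0]  acc 71  |  →0  ↓0
  @3  [0,1]  acc 79  |  →0  ↓0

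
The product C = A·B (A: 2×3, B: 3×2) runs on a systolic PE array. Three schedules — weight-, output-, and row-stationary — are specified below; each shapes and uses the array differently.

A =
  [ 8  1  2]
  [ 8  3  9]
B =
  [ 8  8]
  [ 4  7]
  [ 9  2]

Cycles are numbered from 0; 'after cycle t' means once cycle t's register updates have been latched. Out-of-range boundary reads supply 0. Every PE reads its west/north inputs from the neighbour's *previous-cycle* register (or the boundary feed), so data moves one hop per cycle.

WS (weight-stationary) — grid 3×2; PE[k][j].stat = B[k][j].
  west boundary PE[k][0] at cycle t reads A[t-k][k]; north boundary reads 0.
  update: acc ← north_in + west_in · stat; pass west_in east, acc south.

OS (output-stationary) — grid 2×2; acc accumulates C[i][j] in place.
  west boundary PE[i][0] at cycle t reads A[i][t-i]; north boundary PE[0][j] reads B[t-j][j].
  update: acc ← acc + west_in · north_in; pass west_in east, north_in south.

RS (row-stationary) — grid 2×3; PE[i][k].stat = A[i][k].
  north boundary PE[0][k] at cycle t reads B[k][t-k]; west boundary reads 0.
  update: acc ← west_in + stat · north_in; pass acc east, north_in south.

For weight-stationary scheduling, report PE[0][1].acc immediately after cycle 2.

PE[0][1].acc = 64

Tracing WS — 3×2 array, target PE[0][1]:
  cycle 0: PE[0][0] → acc 64, east 8, south 64
  cycle 0: PE[0][1] → acc 0, east 0, south 0
  cycle 1: PE[0][0] → acc 64, east 8, south 64
  cycle 1: PE[0][1] → acc 64, east 8, south 64
  cycle 2: PE[0][0] → acc 0, east 0, south 0
  cycle 2: PE[0][1] → acc 64, east 8, south 64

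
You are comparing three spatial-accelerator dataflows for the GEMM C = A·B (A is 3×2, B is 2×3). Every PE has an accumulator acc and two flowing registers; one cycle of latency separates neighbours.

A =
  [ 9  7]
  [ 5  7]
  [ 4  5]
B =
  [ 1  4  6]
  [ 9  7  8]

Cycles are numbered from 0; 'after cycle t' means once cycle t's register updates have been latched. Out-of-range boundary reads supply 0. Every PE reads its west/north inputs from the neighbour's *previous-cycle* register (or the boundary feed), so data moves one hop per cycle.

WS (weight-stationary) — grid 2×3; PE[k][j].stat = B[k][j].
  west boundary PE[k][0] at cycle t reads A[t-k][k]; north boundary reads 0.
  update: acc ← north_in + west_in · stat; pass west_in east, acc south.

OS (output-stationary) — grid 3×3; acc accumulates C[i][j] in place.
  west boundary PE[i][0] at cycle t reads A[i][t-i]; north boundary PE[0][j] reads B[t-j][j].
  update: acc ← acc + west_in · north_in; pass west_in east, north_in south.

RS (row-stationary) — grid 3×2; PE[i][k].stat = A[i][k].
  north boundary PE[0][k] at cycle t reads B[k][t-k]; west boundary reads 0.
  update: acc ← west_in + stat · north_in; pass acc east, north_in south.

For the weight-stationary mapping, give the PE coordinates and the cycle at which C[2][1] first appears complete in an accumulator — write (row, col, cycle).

WS: C[2][1] accumulates in PE[1][1]:
  after 0 — PE[1][1] acc=0, pass-E 0, pass-S 0
  after 1 — PE[1][1] acc=0, pass-E 0, pass-S 0
  after 2 — PE[1][1] acc=85, pass-E 7, pass-S 85
  after 3 — PE[1][1] acc=69, pass-E 7, pass-S 69
  after 4 — PE[1][1] acc=51, pass-E 5, pass-S 51

(row, col, cycle) = (1, 1, 4)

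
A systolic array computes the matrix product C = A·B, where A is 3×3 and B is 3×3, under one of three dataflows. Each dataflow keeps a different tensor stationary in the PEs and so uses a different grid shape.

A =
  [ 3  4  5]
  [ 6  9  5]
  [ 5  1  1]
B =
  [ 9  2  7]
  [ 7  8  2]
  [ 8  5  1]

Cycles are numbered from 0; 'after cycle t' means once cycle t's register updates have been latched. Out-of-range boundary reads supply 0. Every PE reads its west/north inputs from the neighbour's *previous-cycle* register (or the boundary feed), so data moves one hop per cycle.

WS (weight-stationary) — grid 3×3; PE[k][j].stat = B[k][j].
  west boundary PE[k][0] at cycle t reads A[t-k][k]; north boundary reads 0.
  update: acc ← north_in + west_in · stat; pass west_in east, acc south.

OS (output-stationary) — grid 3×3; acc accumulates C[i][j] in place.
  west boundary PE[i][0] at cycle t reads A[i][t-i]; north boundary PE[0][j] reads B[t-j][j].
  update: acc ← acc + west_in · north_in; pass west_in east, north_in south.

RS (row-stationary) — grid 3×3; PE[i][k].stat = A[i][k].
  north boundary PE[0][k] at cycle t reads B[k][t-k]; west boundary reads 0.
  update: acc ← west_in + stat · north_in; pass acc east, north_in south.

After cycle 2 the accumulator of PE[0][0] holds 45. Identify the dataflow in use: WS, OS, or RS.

WS [3×3] PE[0][0] across cycles:
  cycle 0: PE[0][0] → acc 27, east 3, south 27
  cycle 1: PE[0][0] → acc 54, east 6, south 54
  cycle 2: PE[0][0] → acc 45, east 5, south 45
OS [3×3] PE[0][0] across cycles:
  cycle 0: PE[0][0] → acc 27, east 3, south 9
  cycle 1: PE[0][0] → acc 55, east 4, south 7
  cycle 2: PE[0][0] → acc 95, east 5, south 8
RS [3×3] PE[0][0] across cycles:
  cycle 0: PE[0][0] → acc 27, east 27, south 9
  cycle 1: PE[0][0] → acc 6, east 6, south 2
  cycle 2: PE[0][0] → acc 21, east 21, south 7

dataflow = WS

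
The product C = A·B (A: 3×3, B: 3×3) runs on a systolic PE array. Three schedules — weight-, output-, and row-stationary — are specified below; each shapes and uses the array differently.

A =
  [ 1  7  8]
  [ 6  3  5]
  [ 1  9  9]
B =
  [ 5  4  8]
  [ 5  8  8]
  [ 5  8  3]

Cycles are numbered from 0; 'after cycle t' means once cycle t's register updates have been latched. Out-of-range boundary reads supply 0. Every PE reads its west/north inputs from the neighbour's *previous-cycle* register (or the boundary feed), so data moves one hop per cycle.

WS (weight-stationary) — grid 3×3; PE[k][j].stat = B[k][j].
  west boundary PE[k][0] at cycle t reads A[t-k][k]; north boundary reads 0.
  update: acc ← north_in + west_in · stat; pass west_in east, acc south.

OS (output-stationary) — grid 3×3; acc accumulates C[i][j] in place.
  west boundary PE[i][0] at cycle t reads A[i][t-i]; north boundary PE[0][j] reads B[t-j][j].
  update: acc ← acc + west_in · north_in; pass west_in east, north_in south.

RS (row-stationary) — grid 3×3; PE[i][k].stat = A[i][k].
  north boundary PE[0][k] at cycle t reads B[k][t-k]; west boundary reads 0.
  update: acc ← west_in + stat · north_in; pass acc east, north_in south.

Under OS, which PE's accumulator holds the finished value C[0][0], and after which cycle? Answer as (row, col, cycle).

OS — PE[0][0] is where C[0][0] collects:
  cycle 0: PE[0][0] → acc 5, east 1, south 5
  cycle 1: PE[0][0] → acc 40, east 7, south 5
  cycle 2: PE[0][0] → acc 80, east 8, south 5

(row, col, cycle) = (0, 0, 2)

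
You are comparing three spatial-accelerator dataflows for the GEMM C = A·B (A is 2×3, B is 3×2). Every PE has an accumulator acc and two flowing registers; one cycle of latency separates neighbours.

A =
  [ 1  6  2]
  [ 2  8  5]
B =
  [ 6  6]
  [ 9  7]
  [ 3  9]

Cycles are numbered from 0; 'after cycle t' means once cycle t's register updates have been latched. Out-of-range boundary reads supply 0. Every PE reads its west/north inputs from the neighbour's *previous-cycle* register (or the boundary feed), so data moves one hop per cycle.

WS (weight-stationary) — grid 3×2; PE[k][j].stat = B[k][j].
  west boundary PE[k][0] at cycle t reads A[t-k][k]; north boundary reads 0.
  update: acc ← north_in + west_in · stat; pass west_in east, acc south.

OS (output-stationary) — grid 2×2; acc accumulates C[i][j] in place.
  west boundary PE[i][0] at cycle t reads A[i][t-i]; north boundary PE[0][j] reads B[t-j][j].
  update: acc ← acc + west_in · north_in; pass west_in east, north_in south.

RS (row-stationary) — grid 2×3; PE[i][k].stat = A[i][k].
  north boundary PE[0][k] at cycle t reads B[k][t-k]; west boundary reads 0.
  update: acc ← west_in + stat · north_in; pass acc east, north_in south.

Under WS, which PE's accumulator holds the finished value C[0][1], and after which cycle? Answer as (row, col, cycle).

(row, col, cycle) = (2, 1, 3)

WS: C[0][1] accumulates in PE[2][1]:
  [0] (2,1) acc=0 (h:0 v:0)
  [1] (2,1) acc=0 (h:0 v:0)
  [2] (2,1) acc=0 (h:0 v:0)
  [3] (2,1) acc=66 (h:2 v:66)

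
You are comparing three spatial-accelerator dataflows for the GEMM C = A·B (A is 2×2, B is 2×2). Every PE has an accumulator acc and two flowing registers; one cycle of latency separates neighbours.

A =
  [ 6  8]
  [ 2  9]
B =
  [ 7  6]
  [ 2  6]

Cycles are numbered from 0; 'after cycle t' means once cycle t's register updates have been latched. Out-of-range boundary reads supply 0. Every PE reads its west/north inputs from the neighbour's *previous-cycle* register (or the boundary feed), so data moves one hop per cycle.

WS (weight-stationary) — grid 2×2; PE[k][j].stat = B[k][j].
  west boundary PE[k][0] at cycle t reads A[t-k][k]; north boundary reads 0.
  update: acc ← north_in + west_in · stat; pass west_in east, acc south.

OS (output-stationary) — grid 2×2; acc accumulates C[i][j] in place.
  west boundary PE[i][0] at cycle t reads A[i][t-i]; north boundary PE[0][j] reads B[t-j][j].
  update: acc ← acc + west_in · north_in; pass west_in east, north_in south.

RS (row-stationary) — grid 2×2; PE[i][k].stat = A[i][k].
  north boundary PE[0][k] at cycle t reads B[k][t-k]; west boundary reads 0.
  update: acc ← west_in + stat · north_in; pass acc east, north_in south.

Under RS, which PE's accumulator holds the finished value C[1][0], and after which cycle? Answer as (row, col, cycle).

(row, col, cycle) = (1, 1, 2)

RS: C[1][0] accumulates in PE[1][1]:
  t=0 PE[1][1]: acc=0 h=0 v=0
  t=1 PE[1][1]: acc=0 h=0 v=0
  t=2 PE[1][1]: acc=32 h=32 v=2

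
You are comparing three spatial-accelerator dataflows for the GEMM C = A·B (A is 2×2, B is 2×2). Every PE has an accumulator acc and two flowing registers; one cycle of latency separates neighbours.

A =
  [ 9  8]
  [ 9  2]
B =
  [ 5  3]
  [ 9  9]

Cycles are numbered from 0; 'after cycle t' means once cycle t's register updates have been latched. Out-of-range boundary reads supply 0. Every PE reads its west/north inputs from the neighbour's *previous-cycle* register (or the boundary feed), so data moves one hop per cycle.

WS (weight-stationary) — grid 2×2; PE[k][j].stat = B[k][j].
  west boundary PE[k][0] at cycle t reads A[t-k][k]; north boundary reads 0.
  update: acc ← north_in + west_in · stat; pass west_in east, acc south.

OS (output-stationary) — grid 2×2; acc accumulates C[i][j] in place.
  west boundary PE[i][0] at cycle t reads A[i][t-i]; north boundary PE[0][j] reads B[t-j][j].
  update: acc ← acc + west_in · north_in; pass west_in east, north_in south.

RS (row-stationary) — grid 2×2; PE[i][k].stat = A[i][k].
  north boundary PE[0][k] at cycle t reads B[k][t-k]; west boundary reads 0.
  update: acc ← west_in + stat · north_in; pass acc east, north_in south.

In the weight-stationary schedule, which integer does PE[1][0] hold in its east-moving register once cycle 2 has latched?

WS on a 2×2 grid — tracing PE[1][0] and its feeders:
  c0 r0c0: 45 / 9 / 45
  c0 r1c0: 0 / 0 / 0
  c1 r0c0: 45 / 9 / 45
  c1 r1c0: 117 / 8 / 117
  c2 r0c0: 0 / 0 / 0
  c2 r1c0: 63 / 2 / 63

register = 2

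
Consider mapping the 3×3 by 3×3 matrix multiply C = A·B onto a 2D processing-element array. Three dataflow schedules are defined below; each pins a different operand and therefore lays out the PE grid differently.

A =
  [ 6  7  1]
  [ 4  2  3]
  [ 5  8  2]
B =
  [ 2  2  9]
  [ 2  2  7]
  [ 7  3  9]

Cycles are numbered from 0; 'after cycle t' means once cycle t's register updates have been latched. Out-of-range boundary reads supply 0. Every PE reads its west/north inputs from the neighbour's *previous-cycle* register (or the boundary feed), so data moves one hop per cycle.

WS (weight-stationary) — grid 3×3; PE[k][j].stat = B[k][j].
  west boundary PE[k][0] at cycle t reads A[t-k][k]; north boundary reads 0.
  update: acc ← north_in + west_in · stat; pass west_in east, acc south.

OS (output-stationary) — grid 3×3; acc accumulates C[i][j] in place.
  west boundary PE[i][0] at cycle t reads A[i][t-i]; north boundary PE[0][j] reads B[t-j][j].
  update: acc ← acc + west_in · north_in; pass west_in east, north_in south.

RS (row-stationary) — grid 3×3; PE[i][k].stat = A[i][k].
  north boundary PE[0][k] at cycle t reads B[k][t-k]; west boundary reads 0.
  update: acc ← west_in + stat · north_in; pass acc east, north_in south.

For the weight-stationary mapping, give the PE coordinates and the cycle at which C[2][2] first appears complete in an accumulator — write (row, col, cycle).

(row, col, cycle) = (2, 2, 6)

WS: C[2][2] accumulates in PE[2][2]:
  [0] (2,2) acc=0 (h:0 v:0)
  [1] (2,2) acc=0 (h:0 v:0)
  [2] (2,2) acc=0 (h:0 v:0)
  [3] (2,2) acc=0 (h:0 v:0)
  [4] (2,2) acc=112 (h:1 v:112)
  [5] (2,2) acc=77 (h:3 v:77)
  [6] (2,2) acc=119 (h:2 v:119)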